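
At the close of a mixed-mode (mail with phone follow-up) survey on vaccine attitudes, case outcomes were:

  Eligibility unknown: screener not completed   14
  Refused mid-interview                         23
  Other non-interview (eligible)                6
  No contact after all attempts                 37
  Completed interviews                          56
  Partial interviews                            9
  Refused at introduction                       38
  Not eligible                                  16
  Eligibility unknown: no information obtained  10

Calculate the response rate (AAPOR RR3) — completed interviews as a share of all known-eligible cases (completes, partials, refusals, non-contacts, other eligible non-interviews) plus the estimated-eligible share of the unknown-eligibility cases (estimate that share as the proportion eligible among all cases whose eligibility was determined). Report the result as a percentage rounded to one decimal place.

29.3%

Refusals = 38 + 23 = 61
Undetermined eligibility = 14 + 10 = 24
Top = 56
Determined eligible = 56 + 9 + 61 + 37 + 6 = 169
e = 169 / (169 + 16) = 169 / 185 = 0.9135
Estimated eligible among unknowns = 0.9135 × 24 = 21.92
Base = 169 + 21.92 = 190.92
RR3 = 56 / 190.92 = 0.2933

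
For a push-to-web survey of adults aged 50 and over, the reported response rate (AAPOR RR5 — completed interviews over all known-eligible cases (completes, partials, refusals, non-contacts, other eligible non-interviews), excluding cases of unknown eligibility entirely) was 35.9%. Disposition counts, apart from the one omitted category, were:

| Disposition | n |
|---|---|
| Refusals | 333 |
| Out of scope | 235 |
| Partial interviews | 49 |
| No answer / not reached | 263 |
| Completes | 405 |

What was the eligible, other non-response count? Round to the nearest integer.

78

RR5 = 405 / D = 0.359
D = 405 / 0.359 = 1128.1
Remaining denominator categories sum to 1050
eligible, other non-response = 1128.1 − 1050 ≈ 78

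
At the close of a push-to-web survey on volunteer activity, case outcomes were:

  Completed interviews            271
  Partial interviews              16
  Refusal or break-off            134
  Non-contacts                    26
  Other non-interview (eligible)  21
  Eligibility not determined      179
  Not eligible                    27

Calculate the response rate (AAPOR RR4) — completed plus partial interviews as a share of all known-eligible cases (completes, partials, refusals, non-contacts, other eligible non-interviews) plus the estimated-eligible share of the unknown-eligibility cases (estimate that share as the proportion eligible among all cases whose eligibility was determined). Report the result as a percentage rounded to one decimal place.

45.0%

Num → 271 + 16 = 287
Eligible (known) → 271 + 16 + 134 + 26 + 21 = 468
e = 468 / (468 + 27) = 468 / 495 = 0.9455
Eligible share of unknowns → 0.9455 × 179 = 169.24
Base → 468 + 169.24 = 637.24
RR4 = 287 / 637.24 = 0.4504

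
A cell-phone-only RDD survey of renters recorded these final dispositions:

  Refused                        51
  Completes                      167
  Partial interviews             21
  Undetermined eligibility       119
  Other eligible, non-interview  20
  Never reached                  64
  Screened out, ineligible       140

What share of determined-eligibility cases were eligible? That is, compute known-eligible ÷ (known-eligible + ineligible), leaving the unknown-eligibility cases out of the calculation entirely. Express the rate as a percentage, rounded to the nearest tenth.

69.8%

Determined eligible: 167 + 21 + 51 + 64 + 20 = 323
e = 323 / (323 + 140) = 323 / 463 = 0.6976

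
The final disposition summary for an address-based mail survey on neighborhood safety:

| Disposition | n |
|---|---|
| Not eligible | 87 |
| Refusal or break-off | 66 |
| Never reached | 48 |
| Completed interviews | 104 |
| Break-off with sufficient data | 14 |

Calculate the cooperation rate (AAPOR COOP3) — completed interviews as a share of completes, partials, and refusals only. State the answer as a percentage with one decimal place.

56.5%

Numerator: 104
Denom: 104 + 14 + 66 = 184
COOP3 = 104 / 184 = 0.5652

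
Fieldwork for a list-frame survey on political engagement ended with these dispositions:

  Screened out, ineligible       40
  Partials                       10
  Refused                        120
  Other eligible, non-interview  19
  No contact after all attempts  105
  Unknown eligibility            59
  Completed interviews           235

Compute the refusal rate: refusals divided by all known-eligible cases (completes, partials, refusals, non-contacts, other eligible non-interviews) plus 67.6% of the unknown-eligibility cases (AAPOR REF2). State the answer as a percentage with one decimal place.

22.7%

Top = 120
Known eligible = 235 + 10 + 120 + 105 + 19 = 489
Eligible share of unknowns = 0.6760 × 59 = 39.88
Denom = 489 + 39.88 = 528.88
REF2 = 120 / 528.88 = 0.2269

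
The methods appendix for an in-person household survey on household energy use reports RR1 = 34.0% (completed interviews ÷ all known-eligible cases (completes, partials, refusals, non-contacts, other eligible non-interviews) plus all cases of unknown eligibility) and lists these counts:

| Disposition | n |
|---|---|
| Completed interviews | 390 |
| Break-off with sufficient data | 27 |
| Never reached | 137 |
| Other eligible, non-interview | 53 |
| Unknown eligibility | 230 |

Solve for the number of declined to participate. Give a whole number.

310

RR1 = 390 / D = 0.340
D = 390 / 0.340 = 1147.1
Other denominator terms total 837
declined to participate = 1147.1 − 837 ≈ 310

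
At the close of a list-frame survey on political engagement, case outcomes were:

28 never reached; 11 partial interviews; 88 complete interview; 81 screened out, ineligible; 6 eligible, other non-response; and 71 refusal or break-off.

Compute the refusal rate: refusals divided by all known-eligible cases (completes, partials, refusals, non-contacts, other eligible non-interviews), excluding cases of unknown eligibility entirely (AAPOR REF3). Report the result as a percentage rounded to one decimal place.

34.8%

Num = 71
Denom = 88 + 11 + 71 + 28 + 6 = 204
REF3 = 71 / 204 = 0.3480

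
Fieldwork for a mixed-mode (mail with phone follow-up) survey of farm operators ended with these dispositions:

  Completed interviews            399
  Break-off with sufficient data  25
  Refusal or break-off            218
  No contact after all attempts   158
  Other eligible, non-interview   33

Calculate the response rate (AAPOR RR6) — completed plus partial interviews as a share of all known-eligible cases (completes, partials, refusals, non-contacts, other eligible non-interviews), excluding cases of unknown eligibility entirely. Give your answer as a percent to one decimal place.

Numerator → 399 + 25 = 424
Denominator → 399 + 25 + 218 + 158 + 33 = 833
RR6 = 424 / 833 = 0.5090

50.9%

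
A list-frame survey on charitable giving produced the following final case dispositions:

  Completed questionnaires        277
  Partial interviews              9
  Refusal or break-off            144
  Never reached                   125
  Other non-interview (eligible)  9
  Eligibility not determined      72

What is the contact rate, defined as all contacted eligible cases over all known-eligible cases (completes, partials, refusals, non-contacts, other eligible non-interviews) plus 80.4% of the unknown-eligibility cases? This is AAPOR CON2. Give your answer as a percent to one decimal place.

Numerator = 277 + 9 + 144 + 9 = 439
Known eligible = 277 + 9 + 144 + 125 + 9 = 564
Eligible share of unknowns = 0.8040 × 72 = 57.89
Denominator = 564 + 57.89 = 621.89
CON2 = 439 / 621.89 = 0.7059

70.6%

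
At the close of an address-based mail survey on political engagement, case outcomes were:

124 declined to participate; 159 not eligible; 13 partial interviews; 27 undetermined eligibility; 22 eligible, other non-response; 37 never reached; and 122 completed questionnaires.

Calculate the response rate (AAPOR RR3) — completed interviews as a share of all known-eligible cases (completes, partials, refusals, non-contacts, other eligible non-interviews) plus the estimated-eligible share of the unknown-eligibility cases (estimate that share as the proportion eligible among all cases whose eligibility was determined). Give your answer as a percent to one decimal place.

36.3%

Numerator → 122
Determined eligible → 122 + 13 + 124 + 37 + 22 = 318
e = 318 / (318 + 159) = 318 / 477 = 0.6667
Estimated eligible among unknowns → 0.6667 × 27 = 18.00
Denominator → 318 + 18.00 = 336.00
RR3 = 122 / 336.00 = 0.3631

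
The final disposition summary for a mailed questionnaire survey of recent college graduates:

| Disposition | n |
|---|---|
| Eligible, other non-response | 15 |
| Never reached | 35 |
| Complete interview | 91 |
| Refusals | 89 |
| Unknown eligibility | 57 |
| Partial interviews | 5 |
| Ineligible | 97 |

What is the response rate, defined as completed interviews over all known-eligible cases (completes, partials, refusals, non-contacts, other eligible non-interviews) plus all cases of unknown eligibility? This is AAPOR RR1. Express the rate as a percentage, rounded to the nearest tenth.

31.2%

Top: 91
Denom: 91 + 5 + 89 + 35 + 15 + 57 = 292
RR1 = 91 / 292 = 0.3116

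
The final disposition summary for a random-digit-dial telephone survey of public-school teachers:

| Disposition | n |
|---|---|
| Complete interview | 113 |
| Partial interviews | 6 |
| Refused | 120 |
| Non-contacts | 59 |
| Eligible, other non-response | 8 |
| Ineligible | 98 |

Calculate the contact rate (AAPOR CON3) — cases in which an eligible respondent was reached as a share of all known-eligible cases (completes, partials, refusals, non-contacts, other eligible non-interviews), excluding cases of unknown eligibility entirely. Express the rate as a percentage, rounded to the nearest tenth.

Numerator: 113 + 6 + 120 + 8 = 247
Denom: 113 + 6 + 120 + 59 + 8 = 306
CON3 = 247 / 306 = 0.8072

80.7%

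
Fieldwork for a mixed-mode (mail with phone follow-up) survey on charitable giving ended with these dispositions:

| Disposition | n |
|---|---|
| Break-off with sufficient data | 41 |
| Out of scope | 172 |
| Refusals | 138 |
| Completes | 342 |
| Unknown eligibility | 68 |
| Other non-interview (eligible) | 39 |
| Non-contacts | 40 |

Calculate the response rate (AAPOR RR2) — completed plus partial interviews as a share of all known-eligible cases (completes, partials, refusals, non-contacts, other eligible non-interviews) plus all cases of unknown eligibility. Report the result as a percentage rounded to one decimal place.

57.3%

Numerator = 342 + 41 = 383
Denominator = 342 + 41 + 138 + 40 + 39 + 68 = 668
RR2 = 383 / 668 = 0.5734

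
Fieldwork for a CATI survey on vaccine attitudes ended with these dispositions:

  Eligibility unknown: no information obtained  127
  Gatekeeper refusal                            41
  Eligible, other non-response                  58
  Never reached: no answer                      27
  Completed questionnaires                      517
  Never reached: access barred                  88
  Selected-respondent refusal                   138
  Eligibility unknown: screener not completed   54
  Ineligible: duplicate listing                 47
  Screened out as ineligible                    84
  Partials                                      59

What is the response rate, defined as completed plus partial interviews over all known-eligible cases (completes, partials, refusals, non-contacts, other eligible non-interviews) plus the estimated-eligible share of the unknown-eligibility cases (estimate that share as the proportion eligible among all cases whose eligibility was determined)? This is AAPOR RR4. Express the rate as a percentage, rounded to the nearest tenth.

Declined to participate = 41 + 138 = 179
No contact after all attempts = 27 + 88 = 115
Unknown eligibility = 54 + 127 = 181
Ineligible = 84 + 47 = 131
Num = 517 + 59 = 576
Eligible (known) = 517 + 59 + 179 + 115 + 58 = 928
e = 928 / (928 + 131) = 928 / 1059 = 0.8763
Estimated eligible among unknowns = 0.8763 × 181 = 158.61
Base = 928 + 158.61 = 1086.61
RR4 = 576 / 1086.61 = 0.5301

53.0%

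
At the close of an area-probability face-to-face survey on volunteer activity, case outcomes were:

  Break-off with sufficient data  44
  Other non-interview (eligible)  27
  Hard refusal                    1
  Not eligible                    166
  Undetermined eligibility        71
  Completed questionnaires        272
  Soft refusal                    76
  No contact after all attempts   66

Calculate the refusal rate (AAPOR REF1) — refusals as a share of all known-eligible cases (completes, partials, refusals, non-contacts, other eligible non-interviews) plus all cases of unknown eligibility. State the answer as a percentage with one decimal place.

13.8%

Refusal or break-off = 1 + 76 = 77
Num = 77
Denom = 272 + 44 + 77 + 66 + 27 + 71 = 557
REF1 = 77 / 557 = 0.1382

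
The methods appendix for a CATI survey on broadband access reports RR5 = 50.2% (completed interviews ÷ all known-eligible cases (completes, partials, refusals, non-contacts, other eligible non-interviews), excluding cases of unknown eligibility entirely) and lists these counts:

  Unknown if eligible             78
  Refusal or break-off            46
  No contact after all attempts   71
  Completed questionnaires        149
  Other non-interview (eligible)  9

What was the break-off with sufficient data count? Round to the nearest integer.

RR5 = 149 / D = 0.502
D = 149 / 0.502 = 296.8
Rest of base = 275
break-off with sufficient data = 296.8 − 275 ≈ 22

22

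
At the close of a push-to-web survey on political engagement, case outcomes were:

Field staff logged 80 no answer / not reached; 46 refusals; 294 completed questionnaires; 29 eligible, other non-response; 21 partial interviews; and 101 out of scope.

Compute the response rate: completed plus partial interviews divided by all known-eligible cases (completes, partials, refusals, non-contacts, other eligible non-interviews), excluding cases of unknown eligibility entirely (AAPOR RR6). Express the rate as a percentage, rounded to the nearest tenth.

67.0%

Numerator: 294 + 21 = 315
Denominator: 294 + 21 + 46 + 80 + 29 = 470
RR6 = 315 / 470 = 0.6702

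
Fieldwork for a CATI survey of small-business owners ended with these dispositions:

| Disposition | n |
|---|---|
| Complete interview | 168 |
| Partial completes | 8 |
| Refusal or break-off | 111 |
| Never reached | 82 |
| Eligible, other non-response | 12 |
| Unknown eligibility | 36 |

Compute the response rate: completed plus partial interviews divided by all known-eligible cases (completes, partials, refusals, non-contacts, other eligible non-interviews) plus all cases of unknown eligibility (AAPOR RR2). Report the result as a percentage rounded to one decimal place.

Num = 168 + 8 = 176
Denom = 168 + 8 + 111 + 82 + 12 + 36 = 417
RR2 = 176 / 417 = 0.4221

42.2%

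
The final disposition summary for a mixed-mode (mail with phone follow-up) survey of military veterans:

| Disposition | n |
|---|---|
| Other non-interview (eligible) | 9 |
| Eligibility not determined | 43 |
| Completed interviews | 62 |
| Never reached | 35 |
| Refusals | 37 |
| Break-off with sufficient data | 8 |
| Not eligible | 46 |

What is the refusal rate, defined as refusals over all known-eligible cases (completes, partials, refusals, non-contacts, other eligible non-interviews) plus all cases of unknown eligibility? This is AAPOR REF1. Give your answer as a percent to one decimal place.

Numerator: 37
Base: 62 + 8 + 37 + 35 + 9 + 43 = 194
REF1 = 37 / 194 = 0.1907

19.1%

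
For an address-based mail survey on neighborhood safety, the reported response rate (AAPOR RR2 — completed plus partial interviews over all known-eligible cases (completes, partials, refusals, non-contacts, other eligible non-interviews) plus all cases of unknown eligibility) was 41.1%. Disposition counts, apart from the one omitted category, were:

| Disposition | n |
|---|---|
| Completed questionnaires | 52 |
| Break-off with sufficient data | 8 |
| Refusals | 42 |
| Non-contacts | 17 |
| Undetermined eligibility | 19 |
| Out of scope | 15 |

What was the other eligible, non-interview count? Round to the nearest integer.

8

Num → 52 + 8 = 60
RR2 = 60 / D = 0.411
D = 60 / 0.411 = 146.0
Remaining denominator categories sum to 138
other eligible, non-interview = 146.0 − 138 ≈ 8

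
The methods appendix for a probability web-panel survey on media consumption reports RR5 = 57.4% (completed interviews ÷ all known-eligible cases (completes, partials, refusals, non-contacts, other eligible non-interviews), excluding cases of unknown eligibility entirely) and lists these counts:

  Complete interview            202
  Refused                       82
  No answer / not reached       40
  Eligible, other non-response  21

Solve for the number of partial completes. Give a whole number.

7

RR5 = 202 / D = 0.574
D = 202 / 0.574 = 351.9
Remaining denominator categories sum to 345
partial completes = 351.9 − 345 ≈ 7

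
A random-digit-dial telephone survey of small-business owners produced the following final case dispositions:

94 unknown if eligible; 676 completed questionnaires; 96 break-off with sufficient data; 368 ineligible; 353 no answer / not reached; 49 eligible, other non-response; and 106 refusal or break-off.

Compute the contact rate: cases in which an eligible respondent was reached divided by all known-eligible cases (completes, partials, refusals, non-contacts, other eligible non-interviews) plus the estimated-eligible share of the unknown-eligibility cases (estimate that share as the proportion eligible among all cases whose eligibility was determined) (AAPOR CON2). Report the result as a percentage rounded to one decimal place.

Num: 676 + 96 + 106 + 49 = 927
Determined eligible: 676 + 96 + 106 + 353 + 49 = 1280
e = 1280 / (1280 + 368) = 1280 / 1648 = 0.7767
e × U: 0.7767 × 94 = 73.01
Base: 1280 + 73.01 = 1353.01
CON2 = 927 / 1353.01 = 0.6851

68.5%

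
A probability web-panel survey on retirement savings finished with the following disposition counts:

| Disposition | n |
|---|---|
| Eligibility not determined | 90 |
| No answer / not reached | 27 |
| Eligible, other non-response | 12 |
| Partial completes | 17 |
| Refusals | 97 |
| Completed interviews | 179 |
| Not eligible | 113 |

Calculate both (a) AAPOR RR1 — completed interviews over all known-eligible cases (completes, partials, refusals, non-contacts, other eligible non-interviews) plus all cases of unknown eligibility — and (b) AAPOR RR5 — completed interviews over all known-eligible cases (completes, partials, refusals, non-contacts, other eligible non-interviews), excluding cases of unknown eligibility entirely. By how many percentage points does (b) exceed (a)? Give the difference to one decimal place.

Numerator → 179
Base → 179 + 17 + 97 + 27 + 12 + 90 = 422
RR1 = 179 / 422 = 0.4242
Base → 179 + 17 + 97 + 27 + 12 = 332
RR5 = 179 / 332 = 0.5392
Difference = 53.92 − 42.42 = 11.50 percentage points

11.5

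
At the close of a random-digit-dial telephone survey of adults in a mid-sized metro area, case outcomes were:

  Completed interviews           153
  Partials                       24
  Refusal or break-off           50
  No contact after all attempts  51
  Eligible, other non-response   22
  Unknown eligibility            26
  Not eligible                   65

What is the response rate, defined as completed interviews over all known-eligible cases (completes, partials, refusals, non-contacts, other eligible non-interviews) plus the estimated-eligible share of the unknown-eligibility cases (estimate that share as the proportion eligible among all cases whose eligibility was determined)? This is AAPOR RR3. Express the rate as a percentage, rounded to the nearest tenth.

47.6%

Num → 153
Eligible (known) → 153 + 24 + 50 + 51 + 22 = 300
e = 300 / (300 + 65) = 300 / 365 = 0.8219
Estimated eligible among unknowns → 0.8219 × 26 = 21.37
Base → 300 + 21.37 = 321.37
RR3 = 153 / 321.37 = 0.4761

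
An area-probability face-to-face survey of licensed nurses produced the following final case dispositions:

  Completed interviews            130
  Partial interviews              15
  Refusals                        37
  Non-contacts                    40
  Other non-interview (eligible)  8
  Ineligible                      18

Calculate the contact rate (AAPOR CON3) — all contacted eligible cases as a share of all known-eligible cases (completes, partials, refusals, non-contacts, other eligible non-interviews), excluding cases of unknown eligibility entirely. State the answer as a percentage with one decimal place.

Num → 130 + 15 + 37 + 8 = 190
Denominator → 130 + 15 + 37 + 40 + 8 = 230
CON3 = 190 / 230 = 0.8261

82.6%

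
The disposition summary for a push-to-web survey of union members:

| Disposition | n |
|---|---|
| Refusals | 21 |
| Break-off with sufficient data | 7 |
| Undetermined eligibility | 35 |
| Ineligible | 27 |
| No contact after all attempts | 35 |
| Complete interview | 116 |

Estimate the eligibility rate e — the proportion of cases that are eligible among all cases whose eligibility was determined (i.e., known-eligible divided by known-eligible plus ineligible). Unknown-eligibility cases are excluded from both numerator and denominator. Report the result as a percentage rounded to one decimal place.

86.9%

Determined eligible → 116 + 7 + 21 + 35 = 179
e = 179 / (179 + 27) = 179 / 206 = 0.8689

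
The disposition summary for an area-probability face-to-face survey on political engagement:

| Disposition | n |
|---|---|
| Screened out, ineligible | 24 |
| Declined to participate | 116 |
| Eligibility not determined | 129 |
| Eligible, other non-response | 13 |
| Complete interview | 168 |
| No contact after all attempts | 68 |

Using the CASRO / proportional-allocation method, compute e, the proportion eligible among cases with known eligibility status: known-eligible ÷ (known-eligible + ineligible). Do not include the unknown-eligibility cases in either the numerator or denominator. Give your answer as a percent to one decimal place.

93.8%

Determined eligible → 168 + 116 + 68 + 13 = 365
e = 365 / (365 + 24) = 365 / 389 = 0.9383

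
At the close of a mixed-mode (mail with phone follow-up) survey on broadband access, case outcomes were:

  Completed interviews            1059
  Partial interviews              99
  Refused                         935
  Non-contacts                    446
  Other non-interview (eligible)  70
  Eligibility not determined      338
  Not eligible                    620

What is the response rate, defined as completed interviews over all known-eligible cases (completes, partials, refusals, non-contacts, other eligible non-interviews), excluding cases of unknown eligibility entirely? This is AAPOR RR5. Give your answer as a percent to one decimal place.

40.6%

Top → 1059
Denom → 1059 + 99 + 935 + 446 + 70 = 2609
RR5 = 1059 / 2609 = 0.4059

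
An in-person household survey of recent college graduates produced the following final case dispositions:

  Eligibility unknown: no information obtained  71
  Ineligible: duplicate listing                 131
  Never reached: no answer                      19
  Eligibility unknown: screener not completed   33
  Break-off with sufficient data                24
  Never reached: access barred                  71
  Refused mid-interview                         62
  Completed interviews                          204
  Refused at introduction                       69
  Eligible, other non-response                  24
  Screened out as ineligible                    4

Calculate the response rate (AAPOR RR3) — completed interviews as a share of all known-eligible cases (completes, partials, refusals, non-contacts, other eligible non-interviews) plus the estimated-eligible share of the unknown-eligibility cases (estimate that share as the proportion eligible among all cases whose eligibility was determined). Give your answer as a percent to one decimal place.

36.8%

Refusal or break-off = 69 + 62 = 131
No answer / not reached = 19 + 71 = 90
Undetermined eligibility = 33 + 71 = 104
Out of scope = 4 + 131 = 135
Num: 204
Eligible (known): 204 + 24 + 131 + 90 + 24 = 473
e = 473 / (473 + 135) = 473 / 608 = 0.7780
Eligible share of unknowns: 0.7780 × 104 = 80.91
Denominator: 473 + 80.91 = 553.91
RR3 = 204 / 553.91 = 0.3683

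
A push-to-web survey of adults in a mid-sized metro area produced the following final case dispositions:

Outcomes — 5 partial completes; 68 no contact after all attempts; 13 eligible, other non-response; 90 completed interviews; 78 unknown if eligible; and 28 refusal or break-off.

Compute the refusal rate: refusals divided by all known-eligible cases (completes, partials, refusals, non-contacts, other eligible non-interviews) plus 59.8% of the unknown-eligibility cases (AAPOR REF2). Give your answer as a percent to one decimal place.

Top → 28
Eligible (known) → 90 + 5 + 28 + 68 + 13 = 204
Estimated eligible among unknowns → 0.5980 × 78 = 46.64
Denominator → 204 + 46.64 = 250.64
REF2 = 28 / 250.64 = 0.1117

11.2%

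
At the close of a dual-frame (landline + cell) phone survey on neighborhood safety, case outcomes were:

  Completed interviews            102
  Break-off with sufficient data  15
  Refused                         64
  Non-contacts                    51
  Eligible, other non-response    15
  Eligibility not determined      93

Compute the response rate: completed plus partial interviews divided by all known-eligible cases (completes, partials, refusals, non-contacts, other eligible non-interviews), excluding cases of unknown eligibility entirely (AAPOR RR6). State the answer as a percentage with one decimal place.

Top = 102 + 15 = 117
Denom = 102 + 15 + 64 + 51 + 15 = 247
RR6 = 117 / 247 = 0.4737

47.4%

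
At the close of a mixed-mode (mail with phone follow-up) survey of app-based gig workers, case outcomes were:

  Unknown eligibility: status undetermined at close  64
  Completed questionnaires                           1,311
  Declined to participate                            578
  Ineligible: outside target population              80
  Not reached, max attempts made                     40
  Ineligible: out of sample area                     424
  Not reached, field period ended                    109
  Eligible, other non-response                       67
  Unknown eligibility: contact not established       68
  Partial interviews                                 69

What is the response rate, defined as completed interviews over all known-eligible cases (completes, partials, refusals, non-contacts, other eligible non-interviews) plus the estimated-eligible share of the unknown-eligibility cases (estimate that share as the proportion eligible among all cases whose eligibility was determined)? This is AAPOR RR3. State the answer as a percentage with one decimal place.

57.5%

No contact after all attempts = 109 + 40 = 149
Undetermined eligibility = 68 + 64 = 132
Out of scope = 80 + 424 = 504
Numerator → 1311
Known eligible → 1311 + 69 + 578 + 149 + 67 = 2174
e = 2174 / (2174 + 504) = 2174 / 2678 = 0.8118
Estimated eligible among unknowns → 0.8118 × 132 = 107.16
Base → 2174 + 107.16 = 2281.16
RR3 = 1311 / 2281.16 = 0.5747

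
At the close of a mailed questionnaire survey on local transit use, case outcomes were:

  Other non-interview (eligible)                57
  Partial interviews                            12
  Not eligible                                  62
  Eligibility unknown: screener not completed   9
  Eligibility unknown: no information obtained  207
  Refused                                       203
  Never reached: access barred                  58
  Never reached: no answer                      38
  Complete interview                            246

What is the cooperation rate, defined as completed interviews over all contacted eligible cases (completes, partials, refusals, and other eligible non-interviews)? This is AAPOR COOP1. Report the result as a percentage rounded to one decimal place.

Never reached = 38 + 58 = 96
Unknown if eligible = 9 + 207 = 216
Numerator = 246
Denominator = 246 + 12 + 203 + 57 = 518
COOP1 = 246 / 518 = 0.4749

47.5%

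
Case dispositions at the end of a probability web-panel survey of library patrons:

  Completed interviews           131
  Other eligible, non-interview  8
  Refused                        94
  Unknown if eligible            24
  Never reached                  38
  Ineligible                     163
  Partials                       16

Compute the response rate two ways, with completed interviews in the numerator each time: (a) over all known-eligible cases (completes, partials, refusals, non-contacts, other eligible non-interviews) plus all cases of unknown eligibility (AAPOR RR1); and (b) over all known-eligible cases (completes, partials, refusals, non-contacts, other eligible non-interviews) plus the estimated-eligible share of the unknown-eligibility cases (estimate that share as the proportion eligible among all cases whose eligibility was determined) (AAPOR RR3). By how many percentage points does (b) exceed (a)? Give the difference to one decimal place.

1.2

Top → 131
Denom → 131 + 16 + 94 + 38 + 8 + 24 = 311
RR1 = 131 / 311 = 0.4212
Determined eligible → 131 + 16 + 94 + 38 + 8 = 287
e = 287 / (287 + 163) = 287 / 450 = 0.6378
Eligible share of unknowns → 0.6378 × 24 = 15.31
Denom → 287 + 15.31 = 302.31
RR3 = 131 / 302.31 = 0.4333
Difference = 43.33 − 42.12 = 1.21 percentage points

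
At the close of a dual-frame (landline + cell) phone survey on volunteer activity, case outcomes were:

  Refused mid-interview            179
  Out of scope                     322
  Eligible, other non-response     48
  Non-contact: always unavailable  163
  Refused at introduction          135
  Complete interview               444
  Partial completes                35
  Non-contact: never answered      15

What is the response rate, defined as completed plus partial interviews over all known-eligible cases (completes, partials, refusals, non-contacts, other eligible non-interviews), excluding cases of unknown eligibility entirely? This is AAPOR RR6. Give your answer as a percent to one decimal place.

Refusals = 135 + 179 = 314
Non-contacts = 15 + 163 = 178
Top: 444 + 35 = 479
Denominator: 444 + 35 + 314 + 178 + 48 = 1019
RR6 = 479 / 1019 = 0.4701

47.0%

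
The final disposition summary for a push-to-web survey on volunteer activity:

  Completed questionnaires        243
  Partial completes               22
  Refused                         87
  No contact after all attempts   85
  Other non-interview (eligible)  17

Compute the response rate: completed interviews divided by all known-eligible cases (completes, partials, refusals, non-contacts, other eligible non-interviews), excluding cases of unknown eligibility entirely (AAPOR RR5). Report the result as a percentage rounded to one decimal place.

Numerator → 243
Base → 243 + 22 + 87 + 85 + 17 = 454
RR5 = 243 / 454 = 0.5352

53.5%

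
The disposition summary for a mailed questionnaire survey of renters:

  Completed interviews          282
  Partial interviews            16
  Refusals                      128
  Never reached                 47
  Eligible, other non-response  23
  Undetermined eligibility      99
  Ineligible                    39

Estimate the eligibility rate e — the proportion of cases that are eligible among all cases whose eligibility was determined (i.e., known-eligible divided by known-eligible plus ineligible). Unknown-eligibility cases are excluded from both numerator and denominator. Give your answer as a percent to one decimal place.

Known eligible → 282 + 16 + 128 + 47 + 23 = 496
e = 496 / (496 + 39) = 496 / 535 = 0.9271

92.7%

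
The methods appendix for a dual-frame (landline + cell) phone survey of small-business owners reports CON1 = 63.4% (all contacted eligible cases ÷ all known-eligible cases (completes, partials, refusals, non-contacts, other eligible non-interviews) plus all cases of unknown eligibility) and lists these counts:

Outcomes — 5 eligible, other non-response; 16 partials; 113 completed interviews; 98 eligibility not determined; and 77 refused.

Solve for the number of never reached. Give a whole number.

24

Num → 113 + 16 + 77 + 5 = 211
CON1 = 211 / D = 0.634
D = 211 / 0.634 = 332.8
Remaining denominator categories sum to 309
never reached = 332.8 − 309 ≈ 24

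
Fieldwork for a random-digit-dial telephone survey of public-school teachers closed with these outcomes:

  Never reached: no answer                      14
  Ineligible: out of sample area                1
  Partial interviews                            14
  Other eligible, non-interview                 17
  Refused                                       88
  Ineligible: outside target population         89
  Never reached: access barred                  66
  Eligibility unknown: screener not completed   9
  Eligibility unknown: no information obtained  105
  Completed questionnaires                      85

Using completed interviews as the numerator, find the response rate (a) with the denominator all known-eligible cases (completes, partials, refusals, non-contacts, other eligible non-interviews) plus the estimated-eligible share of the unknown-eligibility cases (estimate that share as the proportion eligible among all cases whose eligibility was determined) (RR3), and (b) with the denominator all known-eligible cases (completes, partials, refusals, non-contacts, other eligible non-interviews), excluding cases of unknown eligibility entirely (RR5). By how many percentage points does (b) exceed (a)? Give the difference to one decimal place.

7.0

No contact after all attempts = 14 + 66 = 80
Unknown if eligible = 9 + 105 = 114
Ineligible = 89 + 1 = 90
Num → 85
Known eligible → 85 + 14 + 88 + 80 + 17 = 284
e = 284 / (284 + 90) = 284 / 374 = 0.7594
Estimated eligible among unknowns → 0.7594 × 114 = 86.57
Denominator → 284 + 86.57 = 370.57
RR3 = 85 / 370.57 = 0.2294
Denominator → 85 + 14 + 88 + 80 + 17 = 284
RR5 = 85 / 284 = 0.2993
Difference = 29.93 − 22.94 = 6.99 percentage points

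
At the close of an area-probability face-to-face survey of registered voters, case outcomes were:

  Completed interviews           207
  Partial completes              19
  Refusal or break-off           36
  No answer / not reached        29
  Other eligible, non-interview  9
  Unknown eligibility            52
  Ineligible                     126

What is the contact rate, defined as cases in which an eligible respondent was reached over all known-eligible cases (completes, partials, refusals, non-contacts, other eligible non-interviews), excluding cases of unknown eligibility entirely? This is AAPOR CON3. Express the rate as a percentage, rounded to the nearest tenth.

90.3%

Top: 207 + 19 + 36 + 9 = 271
Denom: 207 + 19 + 36 + 29 + 9 = 300
CON3 = 271 / 300 = 0.9033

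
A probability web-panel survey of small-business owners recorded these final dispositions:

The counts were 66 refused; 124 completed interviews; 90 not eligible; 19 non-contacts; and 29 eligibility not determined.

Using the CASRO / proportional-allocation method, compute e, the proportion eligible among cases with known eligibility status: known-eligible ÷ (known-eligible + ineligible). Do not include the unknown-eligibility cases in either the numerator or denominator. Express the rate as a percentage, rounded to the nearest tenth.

69.9%

Known eligible = 124 + 66 + 19 = 209
e = 209 / (209 + 90) = 209 / 299 = 0.6990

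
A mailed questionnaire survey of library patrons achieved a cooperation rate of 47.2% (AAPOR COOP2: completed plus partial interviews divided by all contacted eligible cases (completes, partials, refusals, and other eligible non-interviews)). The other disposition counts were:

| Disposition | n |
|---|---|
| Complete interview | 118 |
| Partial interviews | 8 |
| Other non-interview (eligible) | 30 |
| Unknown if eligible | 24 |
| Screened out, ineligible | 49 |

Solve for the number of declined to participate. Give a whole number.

111

Top = 118 + 8 = 126
COOP2 = 126 / D = 0.472
D = 126 / 0.472 = 266.9
Rest of base = 156
declined to participate = 266.9 − 156 ≈ 111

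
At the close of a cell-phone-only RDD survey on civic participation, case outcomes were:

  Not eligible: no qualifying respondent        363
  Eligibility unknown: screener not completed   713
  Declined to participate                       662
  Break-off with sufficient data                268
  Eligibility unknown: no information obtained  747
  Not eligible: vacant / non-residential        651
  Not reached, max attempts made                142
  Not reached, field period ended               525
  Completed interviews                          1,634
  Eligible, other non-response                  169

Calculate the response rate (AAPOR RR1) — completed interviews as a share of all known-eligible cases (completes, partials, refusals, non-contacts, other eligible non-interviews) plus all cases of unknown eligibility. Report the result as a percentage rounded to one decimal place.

33.6%

Non-contacts = 525 + 142 = 667
Unknown if eligible = 713 + 747 = 1460
Screened out, ineligible = 363 + 651 = 1014
Numerator: 1634
Denom: 1634 + 268 + 662 + 667 + 169 + 1460 = 4860
RR1 = 1634 / 4860 = 0.3362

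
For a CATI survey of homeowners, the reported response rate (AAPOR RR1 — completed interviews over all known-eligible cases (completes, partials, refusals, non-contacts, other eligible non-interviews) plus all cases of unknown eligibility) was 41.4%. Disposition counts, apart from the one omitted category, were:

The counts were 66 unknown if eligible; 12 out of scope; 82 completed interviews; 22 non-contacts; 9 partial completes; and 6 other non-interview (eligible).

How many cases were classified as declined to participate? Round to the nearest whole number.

RR1 = 82 / D = 0.414
D = 82 / 0.414 = 198.1
Rest of base = 185
declined to participate = 198.1 − 185 ≈ 13

13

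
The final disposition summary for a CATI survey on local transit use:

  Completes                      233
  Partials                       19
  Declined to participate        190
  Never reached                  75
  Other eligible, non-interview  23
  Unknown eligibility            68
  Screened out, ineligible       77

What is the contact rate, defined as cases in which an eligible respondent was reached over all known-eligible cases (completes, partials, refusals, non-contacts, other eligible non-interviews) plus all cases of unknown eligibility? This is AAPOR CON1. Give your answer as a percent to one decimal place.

Num → 233 + 19 + 190 + 23 = 465
Denominator → 233 + 19 + 190 + 75 + 23 + 68 = 608
CON1 = 465 / 608 = 0.7648

76.5%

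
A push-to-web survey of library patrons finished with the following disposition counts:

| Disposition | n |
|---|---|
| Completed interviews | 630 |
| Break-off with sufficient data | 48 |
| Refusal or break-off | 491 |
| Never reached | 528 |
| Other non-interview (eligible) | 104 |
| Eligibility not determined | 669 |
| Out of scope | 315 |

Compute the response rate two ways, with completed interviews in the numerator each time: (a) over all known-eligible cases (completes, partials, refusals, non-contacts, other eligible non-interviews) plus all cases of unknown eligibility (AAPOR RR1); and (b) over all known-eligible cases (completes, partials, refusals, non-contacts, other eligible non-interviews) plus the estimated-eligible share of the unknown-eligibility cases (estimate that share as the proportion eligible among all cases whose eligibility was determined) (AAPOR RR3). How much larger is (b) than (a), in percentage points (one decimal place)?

1.1

Numerator = 630
Denominator = 630 + 48 + 491 + 528 + 104 + 669 = 2470
RR1 = 630 / 2470 = 0.2551
Determined eligible = 630 + 48 + 491 + 528 + 104 = 1801
e = 1801 / (1801 + 315) = 1801 / 2116 = 0.8511
Estimated eligible among unknowns = 0.8511 × 669 = 569.39
Denominator = 1801 + 569.39 = 2370.39
RR3 = 630 / 2370.39 = 0.2658
Difference = 26.58 − 25.51 = 1.07 percentage points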